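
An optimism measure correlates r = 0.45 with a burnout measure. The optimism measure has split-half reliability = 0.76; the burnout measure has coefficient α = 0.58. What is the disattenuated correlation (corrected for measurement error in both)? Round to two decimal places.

0.68

r_true = r_obs / √(r_xx · r_yy) = 0.45 / √(0.76 × 0.58) = 0.45 / √0.4408 = 0.45 / 0.6639 ≈ 0.68.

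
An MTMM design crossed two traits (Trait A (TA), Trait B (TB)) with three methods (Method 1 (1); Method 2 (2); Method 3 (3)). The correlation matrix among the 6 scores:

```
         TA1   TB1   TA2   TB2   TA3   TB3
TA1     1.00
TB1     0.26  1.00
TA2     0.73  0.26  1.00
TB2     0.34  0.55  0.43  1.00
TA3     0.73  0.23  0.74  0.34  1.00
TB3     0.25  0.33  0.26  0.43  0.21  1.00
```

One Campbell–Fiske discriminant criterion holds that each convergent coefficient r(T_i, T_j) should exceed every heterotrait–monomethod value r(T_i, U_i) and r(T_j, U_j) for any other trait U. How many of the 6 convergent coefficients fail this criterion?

Each convergent coefficient versus the relevant comparison correlations:
TA (methods 1·2): 0.73 vs {0.26, 0.43} → pass.
TA (methods 1·3): 0.73 vs {0.26, 0.21} → pass.
TA (methods 2·3): 0.74 vs {0.43, 0.21} → pass.
TB (methods 1·2): 0.55 vs {0.26, 0.43} → pass.
TB (methods 1·3): 0.33 vs {0.26, 0.21} → pass.
TB (methods 2·3): 0.43 vs {0.43, 0.21} → fail.
1 of 6 fail.

1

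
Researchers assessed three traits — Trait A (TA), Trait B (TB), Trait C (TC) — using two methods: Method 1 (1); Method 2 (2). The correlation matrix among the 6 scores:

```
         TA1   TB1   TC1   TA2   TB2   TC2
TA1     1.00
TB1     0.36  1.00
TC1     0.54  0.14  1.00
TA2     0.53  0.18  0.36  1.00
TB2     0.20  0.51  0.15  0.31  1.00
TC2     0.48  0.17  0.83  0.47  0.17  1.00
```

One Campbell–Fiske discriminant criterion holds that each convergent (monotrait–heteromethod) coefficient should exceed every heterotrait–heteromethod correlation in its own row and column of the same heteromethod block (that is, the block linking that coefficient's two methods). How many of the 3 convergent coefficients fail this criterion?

Each convergent coefficient versus the relevant comparison correlations:
TA (methods 1·2): 0.53 vs {0.20, 0.18, 0.48, 0.36} → pass.
TB (methods 1·2): 0.51 vs {0.18, 0.20, 0.17, 0.15} → pass.
TC (methods 1·2): 0.83 vs {0.36, 0.48, 0.15, 0.17} → pass.
0 of 3 fail.

0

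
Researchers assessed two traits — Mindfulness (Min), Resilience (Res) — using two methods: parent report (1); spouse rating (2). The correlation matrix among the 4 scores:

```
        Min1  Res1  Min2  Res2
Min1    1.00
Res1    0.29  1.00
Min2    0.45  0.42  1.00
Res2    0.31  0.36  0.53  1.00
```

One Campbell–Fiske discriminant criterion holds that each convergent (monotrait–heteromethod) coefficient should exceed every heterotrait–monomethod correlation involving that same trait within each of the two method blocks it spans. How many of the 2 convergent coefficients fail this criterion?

2

Each convergent coefficient versus the relevant comparison correlations:
Min (methods 1·2): 0.45 vs {0.29, 0.53} → fail.
Res (methods 1·2): 0.36 vs {0.29, 0.53} → fail.
2 of 2 fail.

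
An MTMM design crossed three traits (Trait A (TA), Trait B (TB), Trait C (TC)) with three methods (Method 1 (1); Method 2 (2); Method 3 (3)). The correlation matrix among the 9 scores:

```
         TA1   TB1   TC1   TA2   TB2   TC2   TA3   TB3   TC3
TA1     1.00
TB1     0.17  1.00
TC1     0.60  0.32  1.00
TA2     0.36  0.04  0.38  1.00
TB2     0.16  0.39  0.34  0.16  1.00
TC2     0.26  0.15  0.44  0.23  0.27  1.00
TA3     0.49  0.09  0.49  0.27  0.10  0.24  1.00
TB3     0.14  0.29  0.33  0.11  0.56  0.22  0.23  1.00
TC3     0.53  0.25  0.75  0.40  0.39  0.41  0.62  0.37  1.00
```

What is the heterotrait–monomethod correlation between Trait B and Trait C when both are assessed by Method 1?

Different traits, same method: r(TB1, TC1) = 0.32.

0.32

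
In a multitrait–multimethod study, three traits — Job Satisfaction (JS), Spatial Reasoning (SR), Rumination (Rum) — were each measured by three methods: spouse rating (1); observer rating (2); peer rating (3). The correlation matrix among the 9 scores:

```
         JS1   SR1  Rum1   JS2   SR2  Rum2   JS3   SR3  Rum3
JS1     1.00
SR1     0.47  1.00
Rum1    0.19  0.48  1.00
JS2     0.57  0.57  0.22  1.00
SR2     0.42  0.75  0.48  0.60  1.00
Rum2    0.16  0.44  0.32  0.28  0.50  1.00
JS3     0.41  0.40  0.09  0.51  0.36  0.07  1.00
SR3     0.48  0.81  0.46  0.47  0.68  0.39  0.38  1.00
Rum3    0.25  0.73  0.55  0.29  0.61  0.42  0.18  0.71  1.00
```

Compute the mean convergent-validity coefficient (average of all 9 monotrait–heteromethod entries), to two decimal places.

0.56

Convergent values: 0.57, 0.41, 0.51, 0.75, 0.81, 0.68, 0.32, 0.55, 0.42; mean = 5.02/9 = 0.56.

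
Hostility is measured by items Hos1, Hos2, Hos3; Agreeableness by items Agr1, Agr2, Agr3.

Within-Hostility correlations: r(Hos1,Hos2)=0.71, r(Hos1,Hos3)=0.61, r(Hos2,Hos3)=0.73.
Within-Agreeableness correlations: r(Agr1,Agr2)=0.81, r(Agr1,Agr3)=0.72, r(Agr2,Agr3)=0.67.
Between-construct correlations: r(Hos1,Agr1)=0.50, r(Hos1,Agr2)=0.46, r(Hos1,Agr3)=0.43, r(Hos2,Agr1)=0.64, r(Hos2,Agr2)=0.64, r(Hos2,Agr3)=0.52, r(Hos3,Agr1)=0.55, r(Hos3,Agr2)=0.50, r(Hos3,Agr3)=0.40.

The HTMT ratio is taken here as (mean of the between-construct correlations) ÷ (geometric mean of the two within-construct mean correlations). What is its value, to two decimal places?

0.73

Mean between = 4.64/9 = 0.5156.
Mean within-Hos = 2.05/3 = 0.6833; mean within-Agr = 2.20/3 = 0.7333.
Geometric mean = √(0.6833 × 0.7333) = 0.7079.
HTMT = 0.5156 / 0.7079 = 0.73.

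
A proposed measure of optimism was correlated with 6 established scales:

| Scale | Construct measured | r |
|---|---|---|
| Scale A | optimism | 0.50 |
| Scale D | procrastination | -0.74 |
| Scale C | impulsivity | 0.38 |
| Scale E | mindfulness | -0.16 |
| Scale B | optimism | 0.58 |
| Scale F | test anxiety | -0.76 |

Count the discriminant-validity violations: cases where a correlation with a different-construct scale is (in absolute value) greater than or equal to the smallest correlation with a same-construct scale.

2

Convergent (same construct = optimism): Scale A, Scale B.
Smallest convergent = 0.50. Discriminant |r|: 0.74, 0.38, 0.16, 0.76; count ≥ 0.50 → 2.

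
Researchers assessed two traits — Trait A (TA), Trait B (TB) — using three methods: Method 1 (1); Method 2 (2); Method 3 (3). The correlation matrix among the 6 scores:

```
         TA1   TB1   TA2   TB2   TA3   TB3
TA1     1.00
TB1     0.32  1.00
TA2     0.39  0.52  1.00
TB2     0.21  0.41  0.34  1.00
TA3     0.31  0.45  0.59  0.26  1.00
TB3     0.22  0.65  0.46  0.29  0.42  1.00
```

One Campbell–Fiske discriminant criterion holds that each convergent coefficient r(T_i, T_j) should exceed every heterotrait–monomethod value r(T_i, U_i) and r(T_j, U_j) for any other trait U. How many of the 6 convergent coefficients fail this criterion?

2

Each convergent coefficient versus the relevant comparison correlations:
TA (methods 1·2): 0.39 vs {0.32, 0.34} → pass.
TA (methods 1·3): 0.31 vs {0.32, 0.42} → fail.
TA (methods 2·3): 0.59 vs {0.34, 0.42} → pass.
TB (methods 1·2): 0.41 vs {0.32, 0.34} → pass.
TB (methods 1·3): 0.65 vs {0.32, 0.42} → pass.
TB (methods 2·3): 0.29 vs {0.34, 0.42} → fail.
2 of 6 fail.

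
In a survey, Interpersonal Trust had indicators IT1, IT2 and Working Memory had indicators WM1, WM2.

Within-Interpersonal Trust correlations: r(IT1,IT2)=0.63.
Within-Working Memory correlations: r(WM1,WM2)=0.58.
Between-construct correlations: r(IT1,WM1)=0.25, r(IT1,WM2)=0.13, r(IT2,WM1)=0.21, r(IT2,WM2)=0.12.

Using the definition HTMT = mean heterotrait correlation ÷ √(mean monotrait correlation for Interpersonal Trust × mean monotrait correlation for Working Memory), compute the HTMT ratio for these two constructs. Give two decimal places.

0.29

Mean heterotrait r = 0.71/4 = 0.1775.
Mean within-IT = 0.63/1 = 0.6300; mean within-WM = 0.58/1 = 0.5800.
Geometric mean = √(0.6300 × 0.5800) = 0.6045.
HTMT = 0.1775 / 0.6045 = 0.29.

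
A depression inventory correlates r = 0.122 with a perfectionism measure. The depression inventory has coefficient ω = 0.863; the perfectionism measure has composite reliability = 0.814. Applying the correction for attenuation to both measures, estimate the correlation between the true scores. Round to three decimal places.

0.146

r_true = r_obs / √(r_xx · r_yy) = 0.122 / √(0.863 × 0.814) = 0.122 / √0.702482 = 0.122 / 0.8381 ≈ 0.146.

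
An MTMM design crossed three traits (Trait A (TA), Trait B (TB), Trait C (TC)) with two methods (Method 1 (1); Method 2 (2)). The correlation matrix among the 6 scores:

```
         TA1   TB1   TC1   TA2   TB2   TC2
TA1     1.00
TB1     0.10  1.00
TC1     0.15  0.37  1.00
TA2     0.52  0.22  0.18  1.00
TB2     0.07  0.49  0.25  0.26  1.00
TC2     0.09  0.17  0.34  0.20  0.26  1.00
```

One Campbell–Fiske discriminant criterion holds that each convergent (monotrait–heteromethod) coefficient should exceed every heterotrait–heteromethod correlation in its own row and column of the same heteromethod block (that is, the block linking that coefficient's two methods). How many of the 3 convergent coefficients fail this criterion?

0

Each convergent coefficient versus the relevant comparison correlations:
TA (methods 1·2): 0.52 vs {0.07, 0.22, 0.09, 0.18} → pass.
TB (methods 1·2): 0.49 vs {0.22, 0.07, 0.17, 0.25} → pass.
TC (methods 1·2): 0.34 vs {0.18, 0.09, 0.25, 0.17} → pass.
0 of 3 fail.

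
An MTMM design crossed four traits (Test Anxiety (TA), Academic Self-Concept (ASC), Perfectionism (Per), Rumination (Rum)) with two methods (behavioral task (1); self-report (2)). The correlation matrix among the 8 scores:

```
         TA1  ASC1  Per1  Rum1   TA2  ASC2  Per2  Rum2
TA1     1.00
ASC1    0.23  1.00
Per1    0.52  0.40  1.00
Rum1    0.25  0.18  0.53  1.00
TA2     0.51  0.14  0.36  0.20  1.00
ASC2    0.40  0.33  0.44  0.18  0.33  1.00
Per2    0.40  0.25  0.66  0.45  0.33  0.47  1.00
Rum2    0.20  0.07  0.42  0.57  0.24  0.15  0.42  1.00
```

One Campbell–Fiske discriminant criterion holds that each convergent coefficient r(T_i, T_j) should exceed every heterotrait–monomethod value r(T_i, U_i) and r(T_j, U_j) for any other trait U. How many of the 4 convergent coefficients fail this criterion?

2

Checking each validity diagonal entry against its comparison values:
TA (methods 1·2): 0.51 vs {0.23, 0.33, 0.52, 0.33, 0.25, 0.24} → fail.
ASC (methods 1·2): 0.33 vs {0.23, 0.33, 0.40, 0.47, 0.18, 0.15} → fail.
Per (methods 1·2): 0.66 vs {0.52, 0.33, 0.40, 0.47, 0.53, 0.42} → pass.
Rum (methods 1·2): 0.57 vs {0.25, 0.24, 0.18, 0.15, 0.53, 0.42} → pass.
2 of 4 fail.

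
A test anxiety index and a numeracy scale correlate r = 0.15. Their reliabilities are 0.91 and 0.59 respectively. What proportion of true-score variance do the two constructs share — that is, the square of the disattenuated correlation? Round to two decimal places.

0.04

Disattenuated r = 0.15 / √(0.91 × 0.59) = 0.15 / 0.7327 = 0.2047.
Shared true-score variance = 0.2047² = 0.0419 ≈ 0.04.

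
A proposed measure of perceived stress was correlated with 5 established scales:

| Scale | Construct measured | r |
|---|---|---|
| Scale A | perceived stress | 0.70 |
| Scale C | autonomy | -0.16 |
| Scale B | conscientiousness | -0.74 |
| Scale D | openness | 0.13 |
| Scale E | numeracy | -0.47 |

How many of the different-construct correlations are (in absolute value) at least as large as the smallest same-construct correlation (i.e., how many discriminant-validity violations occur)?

Convergent (same construct = perceived stress): Scale A.
Smallest convergent = 0.70. Discriminant |r|: 0.16, 0.74, 0.13, 0.47; count ≥ 0.70 → 1.

1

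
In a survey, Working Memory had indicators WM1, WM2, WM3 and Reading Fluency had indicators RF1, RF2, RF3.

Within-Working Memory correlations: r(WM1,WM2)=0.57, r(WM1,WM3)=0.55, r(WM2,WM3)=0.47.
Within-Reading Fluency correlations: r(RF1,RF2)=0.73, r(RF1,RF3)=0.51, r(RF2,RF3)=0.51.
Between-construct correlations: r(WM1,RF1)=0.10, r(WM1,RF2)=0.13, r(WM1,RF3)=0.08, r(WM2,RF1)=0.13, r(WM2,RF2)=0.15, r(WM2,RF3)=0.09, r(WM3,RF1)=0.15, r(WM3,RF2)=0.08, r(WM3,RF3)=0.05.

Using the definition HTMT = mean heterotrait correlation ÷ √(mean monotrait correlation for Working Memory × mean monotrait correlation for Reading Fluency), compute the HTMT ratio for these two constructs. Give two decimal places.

0.19

Mean heterotrait r = 0.96/9 = 0.1067.
Mean within-WM = 1.59/3 = 0.5300; mean within-RF = 1.75/3 = 0.5833.
Geometric mean = √(0.5300 × 0.5833) = 0.5560.
HTMT = 0.1067 / 0.5560 = 0.19.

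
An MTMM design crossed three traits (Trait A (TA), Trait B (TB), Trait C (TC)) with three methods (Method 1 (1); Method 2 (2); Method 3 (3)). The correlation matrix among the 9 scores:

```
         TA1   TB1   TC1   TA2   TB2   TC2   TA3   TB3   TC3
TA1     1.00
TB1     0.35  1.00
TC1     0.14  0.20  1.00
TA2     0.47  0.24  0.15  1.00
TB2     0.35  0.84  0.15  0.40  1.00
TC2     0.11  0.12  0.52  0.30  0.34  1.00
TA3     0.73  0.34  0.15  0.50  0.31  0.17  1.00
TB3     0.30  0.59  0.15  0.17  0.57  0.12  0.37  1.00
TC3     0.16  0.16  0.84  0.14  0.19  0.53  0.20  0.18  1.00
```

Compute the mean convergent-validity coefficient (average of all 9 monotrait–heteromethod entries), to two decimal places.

Convergent values: 0.47, 0.73, 0.50, 0.84, 0.59, 0.57, 0.52, 0.84, 0.53; mean = 5.59/9 = 0.62.

0.62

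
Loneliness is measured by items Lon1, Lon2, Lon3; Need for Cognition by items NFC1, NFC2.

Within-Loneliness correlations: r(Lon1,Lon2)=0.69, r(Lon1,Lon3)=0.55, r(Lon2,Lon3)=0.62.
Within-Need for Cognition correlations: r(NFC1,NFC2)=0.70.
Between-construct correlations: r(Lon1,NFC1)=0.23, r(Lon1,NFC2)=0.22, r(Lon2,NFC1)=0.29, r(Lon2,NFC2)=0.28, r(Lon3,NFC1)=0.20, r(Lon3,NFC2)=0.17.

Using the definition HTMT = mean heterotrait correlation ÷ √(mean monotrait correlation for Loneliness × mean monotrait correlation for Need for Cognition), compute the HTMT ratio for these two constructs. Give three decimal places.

0.352

Between-construct mean = 1.39/6 = 0.2317.
Mean within-Lon = 1.86/3 = 0.6200; mean within-NFC = 0.70/1 = 0.7000.
Geometric mean = √(0.6200 × 0.7000) = 0.6588.
HTMT = 0.2317 / 0.6588 = 0.352.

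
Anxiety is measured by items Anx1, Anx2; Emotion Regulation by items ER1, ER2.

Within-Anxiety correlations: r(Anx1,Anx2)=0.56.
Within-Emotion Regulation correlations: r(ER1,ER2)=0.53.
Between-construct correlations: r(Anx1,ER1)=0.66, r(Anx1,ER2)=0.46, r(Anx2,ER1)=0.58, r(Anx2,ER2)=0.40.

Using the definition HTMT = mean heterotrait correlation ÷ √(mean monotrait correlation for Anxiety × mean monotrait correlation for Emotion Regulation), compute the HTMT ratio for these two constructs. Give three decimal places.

0.964

Between-construct mean = 2.10/4 = 0.5250.
Mean within-Anx = 0.56/1 = 0.5600; mean within-ER = 0.53/1 = 0.5300.
Geometric mean = √(0.5600 × 0.5300) = 0.5448.
HTMT = 0.5250 / 0.5448 = 0.964.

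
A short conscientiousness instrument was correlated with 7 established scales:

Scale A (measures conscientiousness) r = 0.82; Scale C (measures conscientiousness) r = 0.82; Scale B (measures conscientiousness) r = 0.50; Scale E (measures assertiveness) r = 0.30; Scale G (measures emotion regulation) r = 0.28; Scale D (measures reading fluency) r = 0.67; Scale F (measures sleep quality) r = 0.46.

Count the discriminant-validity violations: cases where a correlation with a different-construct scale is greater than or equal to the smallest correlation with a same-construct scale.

1

Convergent (same construct = conscientiousness): Scale A, Scale C, Scale B.
Smallest convergent = 0.50. Discriminant values: 0.30, 0.28, 0.67, 0.46; count ≥ 0.50 → 1.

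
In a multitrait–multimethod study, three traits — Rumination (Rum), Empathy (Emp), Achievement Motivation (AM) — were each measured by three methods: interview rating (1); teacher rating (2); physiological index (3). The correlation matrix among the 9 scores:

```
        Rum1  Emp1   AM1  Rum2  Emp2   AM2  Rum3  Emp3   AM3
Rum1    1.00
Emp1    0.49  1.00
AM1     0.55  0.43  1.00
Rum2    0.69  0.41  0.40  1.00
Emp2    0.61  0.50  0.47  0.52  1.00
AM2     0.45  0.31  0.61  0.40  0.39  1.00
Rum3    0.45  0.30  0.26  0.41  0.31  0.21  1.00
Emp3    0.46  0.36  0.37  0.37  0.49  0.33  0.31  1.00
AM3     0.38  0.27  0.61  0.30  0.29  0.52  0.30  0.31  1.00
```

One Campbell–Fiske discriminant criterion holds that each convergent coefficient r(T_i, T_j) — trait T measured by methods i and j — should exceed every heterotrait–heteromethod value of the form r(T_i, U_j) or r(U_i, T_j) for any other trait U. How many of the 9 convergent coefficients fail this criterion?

Convergent coefficients and their comparison sets:
Rum (methods 1·2): 0.69 vs {0.61, 0.41, 0.45, 0.40} → pass.
Rum (methods 1·3): 0.45 vs {0.46, 0.30, 0.38, 0.26} → fail.
Rum (methods 2·3): 0.41 vs {0.37, 0.31, 0.30, 0.21} → pass.
Emp (methods 1·2): 0.50 vs {0.41, 0.61, 0.31, 0.47} → fail.
Emp (methods 1·3): 0.36 vs {0.30, 0.46, 0.27, 0.37} → fail.
Emp (methods 2·3): 0.49 vs {0.31, 0.37, 0.29, 0.33} → pass.
AM (methods 1·2): 0.61 vs {0.40, 0.45, 0.47, 0.31} → pass.
AM (methods 1·3): 0.61 vs {0.26, 0.38, 0.37, 0.27} → pass.
AM (methods 2·3): 0.52 vs {0.21, 0.30, 0.33, 0.29} → pass.
3 of 9 fail.

3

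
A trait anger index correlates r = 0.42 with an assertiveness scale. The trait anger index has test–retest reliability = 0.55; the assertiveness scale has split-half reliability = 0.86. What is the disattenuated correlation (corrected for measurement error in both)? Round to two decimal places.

0.61

r_true = r_obs / √(r_xx · r_yy) = 0.42 / √(0.55 × 0.86) = 0.42 / √0.4730 = 0.42 / 0.6877 ≈ 0.61.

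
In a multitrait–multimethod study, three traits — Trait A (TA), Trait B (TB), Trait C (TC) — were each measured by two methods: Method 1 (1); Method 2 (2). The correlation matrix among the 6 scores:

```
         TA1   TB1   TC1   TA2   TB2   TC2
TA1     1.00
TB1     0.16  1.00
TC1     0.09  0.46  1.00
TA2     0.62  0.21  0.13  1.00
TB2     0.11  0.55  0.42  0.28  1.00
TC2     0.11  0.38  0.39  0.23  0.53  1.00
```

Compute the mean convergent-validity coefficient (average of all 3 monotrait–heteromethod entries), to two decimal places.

0.52

Convergent values: 0.62, 0.55, 0.39; mean = 1.56/3 = 0.52.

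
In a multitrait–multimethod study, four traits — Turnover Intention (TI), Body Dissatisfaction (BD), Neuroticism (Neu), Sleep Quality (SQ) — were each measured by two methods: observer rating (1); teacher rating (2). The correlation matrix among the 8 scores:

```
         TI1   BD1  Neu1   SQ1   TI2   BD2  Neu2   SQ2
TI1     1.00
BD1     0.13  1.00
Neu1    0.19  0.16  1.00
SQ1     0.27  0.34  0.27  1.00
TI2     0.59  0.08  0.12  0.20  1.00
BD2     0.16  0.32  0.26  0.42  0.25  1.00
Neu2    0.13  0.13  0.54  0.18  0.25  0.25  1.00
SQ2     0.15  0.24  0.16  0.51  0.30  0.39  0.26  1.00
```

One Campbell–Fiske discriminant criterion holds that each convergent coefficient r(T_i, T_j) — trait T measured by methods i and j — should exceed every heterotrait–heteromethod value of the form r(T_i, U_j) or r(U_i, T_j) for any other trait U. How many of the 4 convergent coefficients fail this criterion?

Each convergent coefficient versus the relevant comparison correlations:
TI (methods 1·2): 0.59 vs {0.16, 0.08, 0.13, 0.12, 0.15, 0.20} → pass.
BD (methods 1·2): 0.32 vs {0.08, 0.16, 0.13, 0.26, 0.24, 0.42} → fail.
Neu (methods 1·2): 0.54 vs {0.12, 0.13, 0.26, 0.13, 0.16, 0.18} → pass.
SQ (methods 1·2): 0.51 vs {0.20, 0.15, 0.42, 0.24, 0.18, 0.16} → pass.
1 of 4 fail.

1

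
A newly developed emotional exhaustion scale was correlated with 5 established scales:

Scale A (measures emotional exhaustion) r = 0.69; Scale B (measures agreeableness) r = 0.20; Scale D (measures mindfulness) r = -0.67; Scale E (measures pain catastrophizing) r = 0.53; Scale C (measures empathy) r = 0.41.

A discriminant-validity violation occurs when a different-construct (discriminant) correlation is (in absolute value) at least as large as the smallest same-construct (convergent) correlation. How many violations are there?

0

Convergent (same construct = emotional exhaustion): Scale A.
Smallest convergent = 0.69. Discriminant |r|: 0.20, 0.67, 0.53, 0.41; count ≥ 0.69 → 0.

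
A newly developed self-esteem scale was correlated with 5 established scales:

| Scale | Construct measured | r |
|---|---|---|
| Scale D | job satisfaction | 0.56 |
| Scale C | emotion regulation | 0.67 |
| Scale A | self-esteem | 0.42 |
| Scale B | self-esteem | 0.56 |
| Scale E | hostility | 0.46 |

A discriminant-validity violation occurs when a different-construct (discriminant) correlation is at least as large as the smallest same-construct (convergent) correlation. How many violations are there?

Convergent (same construct = self-esteem): Scale A, Scale B.
Smallest convergent = 0.42. Discriminant values: 0.56, 0.67, 0.46; count ≥ 0.42 → 3.

3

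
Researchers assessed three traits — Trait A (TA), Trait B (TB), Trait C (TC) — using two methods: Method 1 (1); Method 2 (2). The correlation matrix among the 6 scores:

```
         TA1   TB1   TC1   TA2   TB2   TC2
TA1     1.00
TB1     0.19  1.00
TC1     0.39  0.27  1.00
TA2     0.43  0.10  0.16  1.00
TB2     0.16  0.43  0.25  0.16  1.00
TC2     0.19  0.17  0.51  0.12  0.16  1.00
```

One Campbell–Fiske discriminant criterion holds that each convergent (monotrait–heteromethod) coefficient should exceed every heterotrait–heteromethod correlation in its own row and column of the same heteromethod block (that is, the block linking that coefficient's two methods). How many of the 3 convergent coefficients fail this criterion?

0

Checking each validity diagonal entry against its comparison values:
TA (methods 1·2): 0.43 vs {0.16, 0.10, 0.19, 0.16} → pass.
TB (methods 1·2): 0.43 vs {0.10, 0.16, 0.17, 0.25} → pass.
TC (methods 1·2): 0.51 vs {0.16, 0.19, 0.25, 0.17} → pass.
0 of 3 fail.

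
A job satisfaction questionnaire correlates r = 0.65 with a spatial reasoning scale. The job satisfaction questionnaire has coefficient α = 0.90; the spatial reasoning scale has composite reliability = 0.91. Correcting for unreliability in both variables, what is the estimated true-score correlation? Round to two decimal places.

0.72

r_true = r_obs / √(r_xx · r_yy) = 0.65 / √(0.90 × 0.91) = 0.65 / √0.8190 = 0.65 / 0.9050 ≈ 0.72.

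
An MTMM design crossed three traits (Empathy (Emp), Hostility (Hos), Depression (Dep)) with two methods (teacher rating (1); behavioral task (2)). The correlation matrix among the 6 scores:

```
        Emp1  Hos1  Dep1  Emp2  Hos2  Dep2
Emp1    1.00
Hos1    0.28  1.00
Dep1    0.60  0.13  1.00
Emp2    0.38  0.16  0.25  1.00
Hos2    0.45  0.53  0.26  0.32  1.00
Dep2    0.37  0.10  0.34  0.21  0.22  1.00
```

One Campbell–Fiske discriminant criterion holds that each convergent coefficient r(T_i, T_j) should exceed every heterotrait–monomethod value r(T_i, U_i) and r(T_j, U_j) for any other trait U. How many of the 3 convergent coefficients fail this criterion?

Checking each validity diagonal entry against its comparison values:
Emp (methods 1·2): 0.38 vs {0.28, 0.32, 0.60, 0.21} → fail.
Hos (methods 1·2): 0.53 vs {0.28, 0.32, 0.13, 0.22} → pass.
Dep (methods 1·2): 0.34 vs {0.60, 0.21, 0.13, 0.22} → fail.
2 of 3 fail.

2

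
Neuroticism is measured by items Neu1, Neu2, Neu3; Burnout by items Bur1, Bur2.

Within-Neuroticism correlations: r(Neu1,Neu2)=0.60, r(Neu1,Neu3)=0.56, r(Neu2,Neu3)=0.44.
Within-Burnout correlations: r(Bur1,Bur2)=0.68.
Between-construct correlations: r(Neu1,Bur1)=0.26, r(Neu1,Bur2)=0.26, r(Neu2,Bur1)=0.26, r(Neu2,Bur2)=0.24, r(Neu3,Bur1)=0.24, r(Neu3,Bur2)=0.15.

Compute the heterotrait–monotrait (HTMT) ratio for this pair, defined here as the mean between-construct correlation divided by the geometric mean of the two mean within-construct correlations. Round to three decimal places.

0.390

Mean between = 1.41/6 = 0.2350.
Mean within-Neu = 1.60/3 = 0.5333; mean within-Bur = 0.68/1 = 0.6800.
Geometric mean = √(0.5333 × 0.6800) = 0.6022.
HTMT = 0.2350 / 0.6022 = 0.390.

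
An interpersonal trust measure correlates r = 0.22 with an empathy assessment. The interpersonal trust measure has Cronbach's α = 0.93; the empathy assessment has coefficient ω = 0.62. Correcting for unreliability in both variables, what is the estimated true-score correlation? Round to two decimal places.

r_true = r_obs / √(r_xx · r_yy) = 0.22 / √(0.93 × 0.62) = 0.22 / √0.5766 = 0.22 / 0.7593 ≈ 0.29.

0.29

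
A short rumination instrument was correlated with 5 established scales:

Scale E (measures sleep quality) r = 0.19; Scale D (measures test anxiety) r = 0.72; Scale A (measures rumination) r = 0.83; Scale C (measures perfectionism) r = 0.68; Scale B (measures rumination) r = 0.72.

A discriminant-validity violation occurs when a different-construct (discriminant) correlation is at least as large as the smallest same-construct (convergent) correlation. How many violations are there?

Convergent (same construct = rumination): Scale A, Scale B.
Smallest convergent = 0.72. Discriminant values: 0.19, 0.72, 0.68; count ≥ 0.72 → 1.

1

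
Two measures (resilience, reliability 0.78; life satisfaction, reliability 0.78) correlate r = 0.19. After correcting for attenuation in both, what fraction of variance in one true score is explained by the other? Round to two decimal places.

Disattenuated r = 0.19 / √(0.78 × 0.78) = 0.19 / 0.7800 = 0.2436.
Shared true-score variance = 0.2436² = 0.0593 ≈ 0.06.

0.06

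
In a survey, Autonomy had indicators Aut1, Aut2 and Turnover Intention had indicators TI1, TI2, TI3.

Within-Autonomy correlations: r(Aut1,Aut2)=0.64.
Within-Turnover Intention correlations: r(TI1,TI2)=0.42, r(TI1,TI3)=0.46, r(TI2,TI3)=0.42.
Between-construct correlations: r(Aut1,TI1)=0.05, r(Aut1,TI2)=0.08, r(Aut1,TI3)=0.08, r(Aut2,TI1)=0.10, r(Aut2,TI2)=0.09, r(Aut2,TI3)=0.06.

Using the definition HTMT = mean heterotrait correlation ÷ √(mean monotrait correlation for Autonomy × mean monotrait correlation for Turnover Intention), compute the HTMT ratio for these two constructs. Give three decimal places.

0.146

Between-construct mean = 0.46/6 = 0.0767.
Mean within-Aut = 0.64/1 = 0.6400; mean within-TI = 1.30/3 = 0.4333.
Geometric mean = √(0.6400 × 0.4333) = 0.5266.
HTMT = 0.0767 / 0.5266 = 0.146.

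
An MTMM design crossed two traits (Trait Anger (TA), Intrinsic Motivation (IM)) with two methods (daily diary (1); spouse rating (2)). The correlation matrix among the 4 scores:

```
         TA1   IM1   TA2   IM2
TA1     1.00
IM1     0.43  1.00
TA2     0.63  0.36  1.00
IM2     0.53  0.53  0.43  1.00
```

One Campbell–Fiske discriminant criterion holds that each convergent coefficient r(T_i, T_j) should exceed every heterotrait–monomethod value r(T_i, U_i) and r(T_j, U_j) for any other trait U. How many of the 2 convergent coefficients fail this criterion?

Each convergent coefficient versus the relevant comparison correlations:
TA (methods 1·2): 0.63 vs {0.43, 0.43} → pass.
IM (methods 1·2): 0.53 vs {0.43, 0.43} → pass.
0 of 2 fail.

0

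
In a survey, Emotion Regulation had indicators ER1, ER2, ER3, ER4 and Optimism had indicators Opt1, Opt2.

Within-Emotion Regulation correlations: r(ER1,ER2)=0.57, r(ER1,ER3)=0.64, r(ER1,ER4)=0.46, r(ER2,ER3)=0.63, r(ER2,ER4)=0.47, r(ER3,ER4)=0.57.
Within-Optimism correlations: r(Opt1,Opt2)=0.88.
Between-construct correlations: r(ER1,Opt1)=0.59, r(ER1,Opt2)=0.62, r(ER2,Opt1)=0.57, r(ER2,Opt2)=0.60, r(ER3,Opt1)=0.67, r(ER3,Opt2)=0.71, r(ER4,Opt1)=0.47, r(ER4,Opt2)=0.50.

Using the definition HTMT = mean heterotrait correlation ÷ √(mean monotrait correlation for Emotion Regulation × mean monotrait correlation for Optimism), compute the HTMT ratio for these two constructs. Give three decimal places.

0.845

Mean between = 4.73/8 = 0.5913.
Mean within-ER = 3.34/6 = 0.5567; mean within-Opt = 0.88/1 = 0.8800.
Geometric mean = √(0.5567 × 0.8800) = 0.6999.
HTMT = 0.5913 / 0.6999 = 0.845.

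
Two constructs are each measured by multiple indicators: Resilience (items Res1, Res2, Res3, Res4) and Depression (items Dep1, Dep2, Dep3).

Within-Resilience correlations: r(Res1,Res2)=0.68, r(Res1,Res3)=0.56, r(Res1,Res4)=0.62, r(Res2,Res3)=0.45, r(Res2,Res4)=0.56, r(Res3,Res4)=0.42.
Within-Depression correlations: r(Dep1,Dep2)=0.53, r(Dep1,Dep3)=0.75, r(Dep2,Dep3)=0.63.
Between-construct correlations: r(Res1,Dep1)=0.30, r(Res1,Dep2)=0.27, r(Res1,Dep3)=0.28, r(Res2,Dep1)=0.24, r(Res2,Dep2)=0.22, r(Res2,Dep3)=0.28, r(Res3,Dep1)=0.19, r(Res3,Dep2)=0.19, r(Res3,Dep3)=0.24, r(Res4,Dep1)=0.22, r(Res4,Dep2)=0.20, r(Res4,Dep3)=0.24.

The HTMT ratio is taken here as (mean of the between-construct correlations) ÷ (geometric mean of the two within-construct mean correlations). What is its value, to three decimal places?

Mean heterotrait r = 2.87/12 = 0.2392.
Mean within-Res = 3.29/6 = 0.5483; mean within-Dep = 1.91/3 = 0.6367.
Geometric mean = √(0.5483 × 0.6367) = 0.5908.
HTMT = 0.2392 / 0.5908 = 0.405.

0.405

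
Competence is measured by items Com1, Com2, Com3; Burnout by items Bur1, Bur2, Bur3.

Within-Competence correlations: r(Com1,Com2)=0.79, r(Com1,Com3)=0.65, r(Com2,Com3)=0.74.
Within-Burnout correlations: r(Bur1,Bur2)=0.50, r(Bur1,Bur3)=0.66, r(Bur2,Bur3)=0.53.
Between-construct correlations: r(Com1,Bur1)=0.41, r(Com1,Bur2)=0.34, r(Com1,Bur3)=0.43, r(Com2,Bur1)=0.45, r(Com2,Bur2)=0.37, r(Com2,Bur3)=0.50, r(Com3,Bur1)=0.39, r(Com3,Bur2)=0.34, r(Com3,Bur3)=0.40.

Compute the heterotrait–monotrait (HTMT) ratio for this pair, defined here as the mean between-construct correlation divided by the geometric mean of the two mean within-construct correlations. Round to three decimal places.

0.630

Mean heterotrait r = 3.63/9 = 0.4033.
Mean within-Com = 2.18/3 = 0.7267; mean within-Bur = 1.69/3 = 0.5633.
Geometric mean = √(0.7267 × 0.5633) = 0.6398.
HTMT = 0.4033 / 0.6398 = 0.630.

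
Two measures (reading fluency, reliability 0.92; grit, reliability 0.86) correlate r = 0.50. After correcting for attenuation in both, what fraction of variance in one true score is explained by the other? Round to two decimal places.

Disattenuated r = 0.50 / √(0.92 × 0.86) = 0.50 / 0.8895 = 0.5621.
Shared true-score variance = 0.5621² = 0.3160 ≈ 0.32.

0.32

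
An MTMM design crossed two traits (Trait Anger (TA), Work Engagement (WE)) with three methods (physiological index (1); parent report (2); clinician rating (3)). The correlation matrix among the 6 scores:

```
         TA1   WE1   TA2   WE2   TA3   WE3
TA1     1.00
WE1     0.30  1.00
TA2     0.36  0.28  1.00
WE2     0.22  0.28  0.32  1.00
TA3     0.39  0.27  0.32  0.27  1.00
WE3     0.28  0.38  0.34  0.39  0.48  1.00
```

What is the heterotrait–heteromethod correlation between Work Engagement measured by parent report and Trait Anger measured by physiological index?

Different traits and methods: r(WE2, TA1) = 0.22.

0.22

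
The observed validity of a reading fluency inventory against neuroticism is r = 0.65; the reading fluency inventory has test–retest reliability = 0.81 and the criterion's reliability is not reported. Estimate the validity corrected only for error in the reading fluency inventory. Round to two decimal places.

0.72

Single correction: r_c = r_obs / √r_xx = 0.65 / √0.81 = 0.65 / 0.9000 ≈ 0.72.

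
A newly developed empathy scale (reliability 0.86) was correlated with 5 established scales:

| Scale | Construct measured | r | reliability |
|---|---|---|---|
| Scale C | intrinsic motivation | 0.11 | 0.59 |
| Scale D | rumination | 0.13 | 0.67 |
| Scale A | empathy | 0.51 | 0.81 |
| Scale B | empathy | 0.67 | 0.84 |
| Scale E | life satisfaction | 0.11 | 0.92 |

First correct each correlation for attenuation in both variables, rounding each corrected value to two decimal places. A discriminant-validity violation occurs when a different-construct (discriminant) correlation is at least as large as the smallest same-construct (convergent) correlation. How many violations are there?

Disattenuated r (r / √(r_scale · r_new)):
  Scale C (disc): 0.11 / √(0.59·0.86) = 0.15
  Scale D (disc): 0.13 / √(0.67·0.86) = 0.17
  Scale A (conv): 0.51 / √(0.81·0.86) = 0.61
  Scale B (conv): 0.67 / √(0.84·0.86) = 0.79
  Scale E (disc): 0.11 / √(0.92·0.86) = 0.12
Smallest convergent = 0.61. Discriminant values: 0.15, 0.17, 0.12; count ≥ 0.61 → 0.

0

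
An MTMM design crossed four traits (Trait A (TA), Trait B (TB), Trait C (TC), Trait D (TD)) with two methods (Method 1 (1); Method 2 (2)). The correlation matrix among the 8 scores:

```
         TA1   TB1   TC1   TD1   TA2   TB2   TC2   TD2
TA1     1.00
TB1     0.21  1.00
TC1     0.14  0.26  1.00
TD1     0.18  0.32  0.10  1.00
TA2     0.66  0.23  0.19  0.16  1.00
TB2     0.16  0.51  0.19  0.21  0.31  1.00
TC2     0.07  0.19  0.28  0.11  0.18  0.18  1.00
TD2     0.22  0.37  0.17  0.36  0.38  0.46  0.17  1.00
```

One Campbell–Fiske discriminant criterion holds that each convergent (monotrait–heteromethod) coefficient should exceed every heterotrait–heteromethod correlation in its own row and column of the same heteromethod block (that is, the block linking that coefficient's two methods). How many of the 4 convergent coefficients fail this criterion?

Checking each validity diagonal entry against its comparison values:
TA (methods 1·2): 0.66 vs {0.16, 0.23, 0.07, 0.19, 0.22, 0.16} → pass.
TB (methods 1·2): 0.51 vs {0.23, 0.16, 0.19, 0.19, 0.37, 0.21} → pass.
TC (methods 1·2): 0.28 vs {0.19, 0.07, 0.19, 0.19, 0.17, 0.11} → pass.
TD (methods 1·2): 0.36 vs {0.16, 0.22, 0.21, 0.37, 0.11, 0.17} → fail.
1 of 4 fail.

1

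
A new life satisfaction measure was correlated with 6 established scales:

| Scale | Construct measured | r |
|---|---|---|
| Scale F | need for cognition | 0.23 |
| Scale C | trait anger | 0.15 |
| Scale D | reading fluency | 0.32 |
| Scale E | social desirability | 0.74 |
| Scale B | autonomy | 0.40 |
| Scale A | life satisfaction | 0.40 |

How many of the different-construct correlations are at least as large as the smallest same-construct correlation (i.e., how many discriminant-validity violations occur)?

2

Convergent (same construct = life satisfaction): Scale A.
Smallest convergent = 0.40. Discriminant values: 0.23, 0.15, 0.32, 0.74, 0.40; count ≥ 0.40 → 2.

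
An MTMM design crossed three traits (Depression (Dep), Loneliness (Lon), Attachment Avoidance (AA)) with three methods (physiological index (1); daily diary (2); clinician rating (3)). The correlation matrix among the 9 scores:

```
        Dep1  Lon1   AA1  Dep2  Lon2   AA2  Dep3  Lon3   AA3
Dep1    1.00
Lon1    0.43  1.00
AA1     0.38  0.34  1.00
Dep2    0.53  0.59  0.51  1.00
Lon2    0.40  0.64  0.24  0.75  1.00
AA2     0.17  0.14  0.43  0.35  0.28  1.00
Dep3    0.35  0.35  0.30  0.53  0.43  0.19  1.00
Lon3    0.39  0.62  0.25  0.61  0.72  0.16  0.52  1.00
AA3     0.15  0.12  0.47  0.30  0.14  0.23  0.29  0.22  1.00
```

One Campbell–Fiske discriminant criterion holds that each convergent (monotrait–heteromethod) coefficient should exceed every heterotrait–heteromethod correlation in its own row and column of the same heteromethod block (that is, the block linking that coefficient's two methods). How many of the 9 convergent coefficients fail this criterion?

Checking each validity diagonal entry against its comparison values:
Dep (methods 1·2): 0.53 vs {0.40, 0.59, 0.17, 0.51} → fail.
Dep (methods 1·3): 0.35 vs {0.39, 0.35, 0.15, 0.30} → fail.
Dep (methods 2·3): 0.53 vs {0.61, 0.43, 0.30, 0.19} → fail.
Lon (methods 1·2): 0.64 vs {0.59, 0.40, 0.14, 0.24} → pass.
Lon (methods 1·3): 0.62 vs {0.35, 0.39, 0.12, 0.25} → pass.
Lon (methods 2·3): 0.72 vs {0.43, 0.61, 0.14, 0.16} → pass.
AA (methods 1·2): 0.43 vs {0.51, 0.17, 0.24, 0.14} → fail.
AA (methods 1·3): 0.47 vs {0.30, 0.15, 0.25, 0.12} → pass.
AA (methods 2·3): 0.23 vs {0.19, 0.30, 0.16, 0.14} → fail.
5 of 9 fail.

5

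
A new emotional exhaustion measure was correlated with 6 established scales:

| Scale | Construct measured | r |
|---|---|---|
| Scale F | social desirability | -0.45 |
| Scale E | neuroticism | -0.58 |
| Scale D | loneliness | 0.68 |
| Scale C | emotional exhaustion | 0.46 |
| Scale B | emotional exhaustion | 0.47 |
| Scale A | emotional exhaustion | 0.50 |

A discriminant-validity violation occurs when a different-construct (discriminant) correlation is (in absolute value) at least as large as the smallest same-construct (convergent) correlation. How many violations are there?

2

Convergent (same construct = emotional exhaustion): Scale C, Scale B, Scale A.
Smallest convergent = 0.46. Discriminant |r|: 0.45, 0.58, 0.68; count ≥ 0.46 → 2.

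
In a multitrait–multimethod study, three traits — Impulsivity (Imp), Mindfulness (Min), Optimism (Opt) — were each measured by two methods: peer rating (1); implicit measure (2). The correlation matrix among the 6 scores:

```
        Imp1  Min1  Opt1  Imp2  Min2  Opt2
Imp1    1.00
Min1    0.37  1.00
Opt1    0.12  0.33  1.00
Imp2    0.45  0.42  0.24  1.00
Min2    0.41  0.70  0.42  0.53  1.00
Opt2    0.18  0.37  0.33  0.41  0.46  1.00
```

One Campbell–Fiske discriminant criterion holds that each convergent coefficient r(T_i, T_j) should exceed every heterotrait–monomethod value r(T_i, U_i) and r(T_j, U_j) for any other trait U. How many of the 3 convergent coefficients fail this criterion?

Convergent coefficients and their comparison sets:
Imp (methods 1·2): 0.45 vs {0.37, 0.53, 0.12, 0.41} → fail.
Min (methods 1·2): 0.70 vs {0.37, 0.53, 0.33, 0.46} → pass.
Opt (methods 1·2): 0.33 vs {0.12, 0.41, 0.33, 0.46} → fail.
2 of 3 fail.

2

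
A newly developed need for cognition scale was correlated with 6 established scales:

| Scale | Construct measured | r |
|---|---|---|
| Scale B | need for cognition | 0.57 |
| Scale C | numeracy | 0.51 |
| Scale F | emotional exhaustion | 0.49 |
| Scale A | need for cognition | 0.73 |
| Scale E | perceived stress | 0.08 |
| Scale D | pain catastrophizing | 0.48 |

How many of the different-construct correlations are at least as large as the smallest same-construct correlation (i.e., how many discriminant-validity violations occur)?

0

Convergent (same construct = need for cognition): Scale B, Scale A.
Smallest convergent = 0.57. Discriminant values: 0.51, 0.49, 0.08, 0.48; count ≥ 0.57 → 0.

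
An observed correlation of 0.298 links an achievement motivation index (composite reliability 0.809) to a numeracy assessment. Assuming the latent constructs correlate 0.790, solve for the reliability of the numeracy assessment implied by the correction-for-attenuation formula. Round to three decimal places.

0.176

r_true = r_obs / √(r_xx · r_yy) ⇒ 0.790 = 0.298 / √(0.809 · r_yy).
√(0.809 · r_yy) = 0.298 / 0.790 = 0.3772; 0.809 · r_yy = 0.1423; r_yy = 0.1423 / 0.809 ≈ 0.176.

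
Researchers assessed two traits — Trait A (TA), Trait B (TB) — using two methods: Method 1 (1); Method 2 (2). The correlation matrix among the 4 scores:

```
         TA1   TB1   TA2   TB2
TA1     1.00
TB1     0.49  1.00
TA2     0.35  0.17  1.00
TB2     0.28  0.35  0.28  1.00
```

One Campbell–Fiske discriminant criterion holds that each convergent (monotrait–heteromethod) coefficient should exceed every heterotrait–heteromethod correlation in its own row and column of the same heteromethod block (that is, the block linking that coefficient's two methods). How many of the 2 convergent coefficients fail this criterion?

0

Convergent coefficients and their comparison sets:
TA (methods 1·2): 0.35 vs {0.28, 0.17} → pass.
TB (methods 1·2): 0.35 vs {0.17, 0.28} → pass.
0 of 2 fail.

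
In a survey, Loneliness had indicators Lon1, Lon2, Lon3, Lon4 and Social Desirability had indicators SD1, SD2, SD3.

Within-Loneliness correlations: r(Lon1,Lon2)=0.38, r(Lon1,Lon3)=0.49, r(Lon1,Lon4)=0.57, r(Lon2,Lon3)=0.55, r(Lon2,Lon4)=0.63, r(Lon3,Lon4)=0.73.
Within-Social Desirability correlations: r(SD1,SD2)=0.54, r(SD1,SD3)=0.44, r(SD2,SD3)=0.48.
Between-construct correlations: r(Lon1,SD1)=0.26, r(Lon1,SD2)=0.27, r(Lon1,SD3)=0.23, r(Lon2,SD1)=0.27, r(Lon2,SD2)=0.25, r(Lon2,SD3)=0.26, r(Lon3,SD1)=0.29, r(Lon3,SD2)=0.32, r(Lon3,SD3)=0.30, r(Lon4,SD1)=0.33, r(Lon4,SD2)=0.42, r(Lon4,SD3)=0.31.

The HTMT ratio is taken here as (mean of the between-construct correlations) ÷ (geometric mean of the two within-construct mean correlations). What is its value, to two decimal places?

Mean heterotrait r = 3.51/12 = 0.2925.
Mean within-Lon = 3.35/6 = 0.5583; mean within-SD = 1.46/3 = 0.4867.
Geometric mean = √(0.5583 × 0.4867) = 0.5213.
HTMT = 0.2925 / 0.5213 = 0.56.

0.56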